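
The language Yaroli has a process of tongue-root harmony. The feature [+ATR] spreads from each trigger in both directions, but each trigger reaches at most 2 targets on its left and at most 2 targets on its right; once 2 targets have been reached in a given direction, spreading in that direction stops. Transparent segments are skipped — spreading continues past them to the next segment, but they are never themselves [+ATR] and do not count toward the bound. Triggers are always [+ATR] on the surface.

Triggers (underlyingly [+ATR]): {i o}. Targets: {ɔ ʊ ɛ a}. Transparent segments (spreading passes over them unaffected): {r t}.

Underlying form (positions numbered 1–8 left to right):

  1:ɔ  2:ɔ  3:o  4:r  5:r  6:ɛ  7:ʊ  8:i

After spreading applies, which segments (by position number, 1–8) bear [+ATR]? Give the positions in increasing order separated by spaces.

From /o/ at 3 rightward: 4 /r/ transparent; 5 /r/ transparent; 6 /ɛ/ → [+ATR]; 7 /ʊ/ → [+ATR]; bound reached.
From /o/ at 3 leftward: 2 /ɔ/ → [+ATR]; 1 /ɔ/ → [+ATR]; bound reached.
From /i/ at 8 rightward: word edge.
From /i/ at 8 leftward: 7 /ʊ/ → [+ATR]; 6 /ɛ/ → [+ATR]; bound reached.

1 2 3 6 7 8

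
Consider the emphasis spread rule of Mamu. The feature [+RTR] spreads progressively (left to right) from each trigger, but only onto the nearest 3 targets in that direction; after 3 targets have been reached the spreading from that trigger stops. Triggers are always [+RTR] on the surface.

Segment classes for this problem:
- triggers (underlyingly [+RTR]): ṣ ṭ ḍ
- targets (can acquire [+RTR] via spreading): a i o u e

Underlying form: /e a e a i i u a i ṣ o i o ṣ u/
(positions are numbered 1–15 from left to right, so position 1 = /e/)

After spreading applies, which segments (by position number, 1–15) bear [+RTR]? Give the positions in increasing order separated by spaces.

10 11 12 13 14 15

From /ṣ/ at 10 rightward: 11 /o/ → [+RTR]; 12 /i/ → [+RTR]; 13 /o/ → [+RTR]; bound reached.
From /ṣ/ at 14 rightward: 15 /u/ → [+RTR]; word edge.
Targets with no active source: positions 1 2 3 4 5 6 7 8 9 stay [-emphatic].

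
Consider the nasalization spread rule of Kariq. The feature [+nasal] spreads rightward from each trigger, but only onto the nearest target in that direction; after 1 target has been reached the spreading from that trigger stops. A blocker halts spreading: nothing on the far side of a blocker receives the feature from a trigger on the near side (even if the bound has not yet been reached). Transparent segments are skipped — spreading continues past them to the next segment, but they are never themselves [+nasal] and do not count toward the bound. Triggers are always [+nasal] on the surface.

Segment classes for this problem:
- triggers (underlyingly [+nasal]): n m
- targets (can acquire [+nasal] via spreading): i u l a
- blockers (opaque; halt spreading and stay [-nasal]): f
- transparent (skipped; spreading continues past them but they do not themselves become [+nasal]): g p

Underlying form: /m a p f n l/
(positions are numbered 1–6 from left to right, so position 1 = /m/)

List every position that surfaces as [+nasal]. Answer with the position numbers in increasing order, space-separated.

From /m/ at 1 rightward: 2 /a/ → [+nasal]; bound reached.
From /n/ at 5 rightward: 6 /l/ → [+nasal]; bound reached.

1 2 5 6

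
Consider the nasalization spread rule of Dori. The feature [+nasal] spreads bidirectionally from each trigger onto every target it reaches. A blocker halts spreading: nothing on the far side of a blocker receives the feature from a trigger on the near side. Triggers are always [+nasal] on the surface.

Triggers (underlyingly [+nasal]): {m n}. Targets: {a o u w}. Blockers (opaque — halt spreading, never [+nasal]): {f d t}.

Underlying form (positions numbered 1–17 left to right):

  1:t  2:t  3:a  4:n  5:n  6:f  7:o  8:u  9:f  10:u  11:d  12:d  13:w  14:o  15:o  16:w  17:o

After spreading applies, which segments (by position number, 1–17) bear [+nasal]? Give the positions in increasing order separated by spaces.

3 4 5

From /n/ at 4 rightward: 5 /n/ is itself a trigger — this domain ends here.
From /n/ at 4 leftward: 3 /a/ → [+nasal]; 2 /t/ blocks.
From /n/ at 5 rightward: 6 /f/ blocks.
From /n/ at 5 leftward: 4 /n/ is itself a trigger — this domain ends here.
Targets with no active source: positions 7 8 10 13 14 15 16 17 stay [-nasal].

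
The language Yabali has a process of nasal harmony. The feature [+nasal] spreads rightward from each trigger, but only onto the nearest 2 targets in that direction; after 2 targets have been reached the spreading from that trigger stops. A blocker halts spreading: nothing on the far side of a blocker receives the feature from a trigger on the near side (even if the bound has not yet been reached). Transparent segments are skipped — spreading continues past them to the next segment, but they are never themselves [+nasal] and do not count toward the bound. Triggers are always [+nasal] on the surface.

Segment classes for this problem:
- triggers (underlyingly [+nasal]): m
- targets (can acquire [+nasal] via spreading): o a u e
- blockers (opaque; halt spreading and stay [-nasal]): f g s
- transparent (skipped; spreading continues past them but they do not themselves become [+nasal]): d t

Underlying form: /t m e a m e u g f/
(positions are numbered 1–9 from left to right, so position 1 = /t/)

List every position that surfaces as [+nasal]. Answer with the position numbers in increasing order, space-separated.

2 3 4 5 6 7

From /m/ at 2 rightward: 3 /e/ → [+nasal]; 4 /a/ → [+nasal]; bound reached.
From /m/ at 5 rightward: 6 /e/ → [+nasal]; 7 /u/ → [+nasal]; bound reached.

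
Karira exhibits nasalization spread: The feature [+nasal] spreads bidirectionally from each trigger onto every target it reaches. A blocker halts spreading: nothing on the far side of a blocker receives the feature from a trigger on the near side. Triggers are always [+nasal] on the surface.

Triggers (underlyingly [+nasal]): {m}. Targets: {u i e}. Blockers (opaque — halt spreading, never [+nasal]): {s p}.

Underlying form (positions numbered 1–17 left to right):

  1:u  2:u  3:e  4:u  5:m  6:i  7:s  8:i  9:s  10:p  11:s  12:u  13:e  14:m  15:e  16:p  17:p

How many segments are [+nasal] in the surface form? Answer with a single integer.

From /m/ at 5 rightward: 6 /i/ → [+nasal]; 7 /s/ blocks.
From /m/ at 5 leftward: 4 /u/ → [+nasal]; 3 /e/ → [+nasal]; 2 /u/ → [+nasal]; 1 /u/ → [+nasal]; word edge.
From /m/ at 14 rightward: 15 /e/ → [+nasal]; 16 /p/ blocks.
From /m/ at 14 leftward: 13 /e/ → [+nasal]; 12 /u/ → [+nasal]; 11 /s/ blocks.
Target with no active source: position 8 stays [-nasal].
[+nasal] positions on the surface: 1 2 3 4 5 6 12 13 14 15.

10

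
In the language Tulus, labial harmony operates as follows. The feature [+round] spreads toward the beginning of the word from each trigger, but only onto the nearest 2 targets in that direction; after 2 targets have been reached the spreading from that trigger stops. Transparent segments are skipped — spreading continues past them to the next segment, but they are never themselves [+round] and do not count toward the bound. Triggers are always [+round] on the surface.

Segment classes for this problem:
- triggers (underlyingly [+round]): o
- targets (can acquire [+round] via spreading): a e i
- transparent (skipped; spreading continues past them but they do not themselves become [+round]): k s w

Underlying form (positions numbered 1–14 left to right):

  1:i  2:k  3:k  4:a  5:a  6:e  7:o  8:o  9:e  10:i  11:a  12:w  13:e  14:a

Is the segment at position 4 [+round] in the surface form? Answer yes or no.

no

From /o/ at 7 leftward: 6 /e/ → [+round]; 5 /a/ → [+round]; bound reached.
From /o/ at 8 leftward: 7 /o/ is itself a trigger — this domain ends here.
Targets with no active source: positions 1 4 9 10 11 13 14 stay [-round].
[+round] positions on the surface: 5 6 7 8.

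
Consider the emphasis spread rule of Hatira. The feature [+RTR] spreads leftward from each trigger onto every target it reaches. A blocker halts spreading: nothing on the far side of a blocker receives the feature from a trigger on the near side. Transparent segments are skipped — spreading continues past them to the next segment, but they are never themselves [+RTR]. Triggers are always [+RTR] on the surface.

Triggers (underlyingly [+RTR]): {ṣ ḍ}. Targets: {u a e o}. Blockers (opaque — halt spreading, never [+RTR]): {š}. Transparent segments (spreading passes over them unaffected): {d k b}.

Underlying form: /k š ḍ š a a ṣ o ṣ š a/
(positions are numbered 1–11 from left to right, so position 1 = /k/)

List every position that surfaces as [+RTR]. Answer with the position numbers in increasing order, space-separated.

3 5 6 7 8 9

From /ḍ/ at 3 leftward: 2 /š/ blocks.
From /ṣ/ at 7 leftward: 6 /a/ → [+RTR]; 5 /a/ → [+RTR]; 4 /š/ blocks.
From /ṣ/ at 9 leftward: 8 /o/ → [+RTR]; 7 /ṣ/ is itself a trigger — this domain ends here.
Target with no active source: position 11 stays [-emphatic].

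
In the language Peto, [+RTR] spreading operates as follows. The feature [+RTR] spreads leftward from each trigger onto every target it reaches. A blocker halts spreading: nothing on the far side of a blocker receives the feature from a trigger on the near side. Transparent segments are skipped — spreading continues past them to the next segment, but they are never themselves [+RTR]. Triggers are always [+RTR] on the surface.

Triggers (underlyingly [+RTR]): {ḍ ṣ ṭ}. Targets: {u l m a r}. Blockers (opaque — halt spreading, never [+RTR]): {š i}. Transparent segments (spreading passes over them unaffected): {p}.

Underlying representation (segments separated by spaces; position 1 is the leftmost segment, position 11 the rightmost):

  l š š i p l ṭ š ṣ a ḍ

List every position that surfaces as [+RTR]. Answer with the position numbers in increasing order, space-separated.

6 7 9 10 11

From /ṭ/ at 7 leftward: 6 /l/ → [+RTR]; 5 /p/ transparent; 4 /i/ blocks.
From /ṣ/ at 9 leftward: 8 /š/ blocks.
From /ḍ/ at 11 leftward: 10 /a/ → [+RTR]; 9 /ṣ/ is itself a trigger — this domain ends here.
Target with no active source: position 1 stays [-emphatic].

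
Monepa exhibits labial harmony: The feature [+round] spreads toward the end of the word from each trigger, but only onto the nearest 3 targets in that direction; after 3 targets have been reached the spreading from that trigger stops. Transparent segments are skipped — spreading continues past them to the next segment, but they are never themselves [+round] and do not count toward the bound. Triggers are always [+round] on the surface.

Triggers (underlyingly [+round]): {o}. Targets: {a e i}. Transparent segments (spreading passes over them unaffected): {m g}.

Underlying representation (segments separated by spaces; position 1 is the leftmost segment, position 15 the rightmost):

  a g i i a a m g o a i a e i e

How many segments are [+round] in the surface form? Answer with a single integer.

From /o/ at 9 rightward: 10 /a/ → [+round]; 11 /i/ → [+round]; 12 /a/ → [+round]; bound reached.
Targets with no active source: positions 1 3 4 5 6 13 14 15 stay [-round].
[+round] positions on the surface: 9 10 11 12.

4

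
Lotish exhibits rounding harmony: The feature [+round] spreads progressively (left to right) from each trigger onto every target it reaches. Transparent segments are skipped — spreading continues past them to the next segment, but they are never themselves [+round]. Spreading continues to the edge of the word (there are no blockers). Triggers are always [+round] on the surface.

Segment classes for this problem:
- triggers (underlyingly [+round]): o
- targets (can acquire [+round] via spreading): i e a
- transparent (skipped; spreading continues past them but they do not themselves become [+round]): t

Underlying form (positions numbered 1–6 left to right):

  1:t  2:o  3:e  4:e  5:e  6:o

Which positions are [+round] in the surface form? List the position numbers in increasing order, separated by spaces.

2 3 4 5 6

From /o/ at 2 rightward: 3 /e/ → [+round]; 4 /e/ → [+round]; 5 /e/ → [+round]; 6 /o/ is itself a trigger — this domain ends here.
From /o/ at 6 rightward: word edge.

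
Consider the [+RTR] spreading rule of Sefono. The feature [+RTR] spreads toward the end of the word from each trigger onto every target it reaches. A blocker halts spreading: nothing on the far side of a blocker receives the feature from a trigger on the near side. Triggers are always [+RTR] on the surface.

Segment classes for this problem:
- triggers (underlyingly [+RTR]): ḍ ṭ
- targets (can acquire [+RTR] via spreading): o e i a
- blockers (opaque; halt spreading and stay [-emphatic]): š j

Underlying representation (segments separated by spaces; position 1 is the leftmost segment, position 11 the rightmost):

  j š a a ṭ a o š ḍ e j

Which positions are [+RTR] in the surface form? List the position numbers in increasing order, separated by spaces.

From /ṭ/ at 5 rightward: 6 /a/ → [+RTR]; 7 /o/ → [+RTR]; 8 /š/ blocks.
From /ḍ/ at 9 rightward: 10 /e/ → [+RTR]; 11 /j/ blocks.
Targets with no active source: positions 3 4 stay [-emphatic].

5 6 7 9 10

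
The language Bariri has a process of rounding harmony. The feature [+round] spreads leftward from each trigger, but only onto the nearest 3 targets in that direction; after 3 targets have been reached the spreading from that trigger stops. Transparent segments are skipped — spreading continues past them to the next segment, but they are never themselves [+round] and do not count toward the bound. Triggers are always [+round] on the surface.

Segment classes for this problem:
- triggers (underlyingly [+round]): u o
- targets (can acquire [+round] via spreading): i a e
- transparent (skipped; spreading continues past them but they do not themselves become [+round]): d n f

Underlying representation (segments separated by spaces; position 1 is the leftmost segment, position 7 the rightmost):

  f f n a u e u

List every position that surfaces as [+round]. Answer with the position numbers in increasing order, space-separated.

From /u/ at 5 leftward: 4 /a/ → [+round]; 3 /n/ transparent; 2 /f/ transparent; 1 /f/ transparent; word edge.
From /u/ at 7 leftward: 6 /e/ → [+round]; 5 /u/ is itself a trigger — this domain ends here.

4 5 6 7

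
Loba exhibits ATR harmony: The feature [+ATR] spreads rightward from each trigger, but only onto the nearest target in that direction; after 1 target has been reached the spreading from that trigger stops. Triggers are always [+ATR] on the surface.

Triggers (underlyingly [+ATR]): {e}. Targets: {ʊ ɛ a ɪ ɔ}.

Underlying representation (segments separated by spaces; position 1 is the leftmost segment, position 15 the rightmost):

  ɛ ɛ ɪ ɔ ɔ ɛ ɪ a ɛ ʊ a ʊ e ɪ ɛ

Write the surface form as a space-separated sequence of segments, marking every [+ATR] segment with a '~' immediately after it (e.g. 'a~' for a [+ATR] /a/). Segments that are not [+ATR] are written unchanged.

ɛ ɛ ɪ ɔ ɔ ɛ ɪ a ɛ ʊ a ʊ e~ ɪ~ ɛ

From /e/ at 13 rightward: 14 /ɪ/ → [+ATR]; bound reached.
Targets with no active source: positions 1 2 3 4 5 6 7 8 9 10 11 12 15 stay [-ATR].
[+ATR] positions on the surface: 13 14.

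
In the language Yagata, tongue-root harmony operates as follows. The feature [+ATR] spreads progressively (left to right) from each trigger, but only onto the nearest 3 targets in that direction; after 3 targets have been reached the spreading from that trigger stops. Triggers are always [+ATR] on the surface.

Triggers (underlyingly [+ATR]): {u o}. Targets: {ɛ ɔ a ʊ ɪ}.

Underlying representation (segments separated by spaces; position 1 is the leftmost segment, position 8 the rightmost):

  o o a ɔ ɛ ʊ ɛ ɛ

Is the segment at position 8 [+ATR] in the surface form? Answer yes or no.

From /o/ at 1 rightward: 2 /o/ is itself a trigger — this domain ends here.
From /o/ at 2 rightward: 3 /a/ → [+ATR]; 4 /ɔ/ → [+ATR]; 5 /ɛ/ → [+ATR]; bound reached.
Targets with no active source: positions 6 7 8 stay [-ATR].
[+ATR] positions on the surface: 1 2 3 4 5.

no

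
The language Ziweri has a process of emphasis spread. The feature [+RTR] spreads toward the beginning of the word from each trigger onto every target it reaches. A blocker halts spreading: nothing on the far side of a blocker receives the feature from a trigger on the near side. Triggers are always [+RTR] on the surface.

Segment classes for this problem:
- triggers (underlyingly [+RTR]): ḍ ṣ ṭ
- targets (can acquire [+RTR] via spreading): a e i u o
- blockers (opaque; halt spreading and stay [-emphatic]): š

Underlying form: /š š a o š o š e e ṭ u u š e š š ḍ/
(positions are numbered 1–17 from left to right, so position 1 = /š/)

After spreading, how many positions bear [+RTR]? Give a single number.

4

From /ṭ/ at 10 leftward: 9 /e/ → [+RTR]; 8 /e/ → [+RTR]; 7 /š/ blocks.
From /ḍ/ at 17 leftward: 16 /š/ blocks.
Targets with no active source: positions 3 4 6 11 12 14 stay [-emphatic].
[+RTR] positions on the surface: 8 9 10 17.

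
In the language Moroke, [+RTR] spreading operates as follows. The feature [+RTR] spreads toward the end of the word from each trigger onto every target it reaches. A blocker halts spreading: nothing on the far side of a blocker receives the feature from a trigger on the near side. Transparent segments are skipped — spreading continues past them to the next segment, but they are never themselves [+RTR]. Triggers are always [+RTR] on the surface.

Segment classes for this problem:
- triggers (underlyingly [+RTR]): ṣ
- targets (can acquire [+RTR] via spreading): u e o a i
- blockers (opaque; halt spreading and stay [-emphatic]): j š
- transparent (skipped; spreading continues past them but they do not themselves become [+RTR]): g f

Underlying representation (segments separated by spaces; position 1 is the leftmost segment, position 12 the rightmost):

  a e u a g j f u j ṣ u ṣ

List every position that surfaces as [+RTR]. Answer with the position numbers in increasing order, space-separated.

From /ṣ/ at 10 rightward: 11 /u/ → [+RTR]; 12 /ṣ/ is itself a trigger — this domain ends here.
From /ṣ/ at 12 rightward: word edge.
Targets with no active source: positions 1 2 3 4 8 stay [-emphatic].

10 11 12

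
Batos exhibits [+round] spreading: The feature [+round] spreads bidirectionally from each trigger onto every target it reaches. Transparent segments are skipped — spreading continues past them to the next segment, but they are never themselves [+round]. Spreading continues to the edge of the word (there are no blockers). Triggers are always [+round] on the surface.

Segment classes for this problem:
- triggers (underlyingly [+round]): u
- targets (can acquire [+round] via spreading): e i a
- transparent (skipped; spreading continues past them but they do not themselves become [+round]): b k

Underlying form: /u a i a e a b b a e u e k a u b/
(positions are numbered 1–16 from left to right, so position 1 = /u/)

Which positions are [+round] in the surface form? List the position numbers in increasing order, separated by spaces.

From /u/ at 1 rightward: 2 /a/ → [+round]; 3 /i/ → [+round]; 4 /a/ → [+round]; 5 /e/ → [+round]; 6 /a/ → [+round]; 7 /b/ transparent; 8 /b/ transparent; 9 /a/ → [+round]; 10 /e/ → [+round]; 11 /u/ is itself a trigger — this domain ends here.
From /u/ at 1 leftward: word edge.
From /u/ at 11 rightward: 12 /e/ → [+round]; 13 /k/ transparent; 14 /a/ → [+round]; 15 /u/ is itself a trigger — this domain ends here.
From /u/ at 11 leftward: 10 /e/ → [+round]; 9 /a/ → [+round]; 8 /b/ transparent; 7 /b/ transparent; 6 /a/ → [+round]; 5 /e/ → [+round]; 4 /a/ → [+round]; 3 /i/ → [+round]; 2 /a/ → [+round]; 1 /u/ is itself a trigger — this domain ends here.
From /u/ at 15 rightward: 16 /b/ transparent; word edge.
From /u/ at 15 leftward: 14 /a/ → [+round]; 13 /k/ transparent; 12 /e/ → [+round]; 11 /u/ is itself a trigger — this domain ends here.

1 2 3 4 5 6 9 10 11 12 14 15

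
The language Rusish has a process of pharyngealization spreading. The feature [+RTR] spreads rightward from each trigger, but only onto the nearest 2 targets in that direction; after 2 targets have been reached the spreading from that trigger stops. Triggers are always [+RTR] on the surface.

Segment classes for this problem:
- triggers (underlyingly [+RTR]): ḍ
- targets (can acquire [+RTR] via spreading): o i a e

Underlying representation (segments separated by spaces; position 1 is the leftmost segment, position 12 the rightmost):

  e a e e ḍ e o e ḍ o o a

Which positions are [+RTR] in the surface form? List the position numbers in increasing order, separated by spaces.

5 6 7 9 10 11

From /ḍ/ at 5 rightward: 6 /e/ → [+RTR]; 7 /o/ → [+RTR]; bound reached.
From /ḍ/ at 9 rightward: 10 /o/ → [+RTR]; 11 /o/ → [+RTR]; bound reached.
Targets with no active source: positions 1 2 3 4 8 12 stay [-emphatic].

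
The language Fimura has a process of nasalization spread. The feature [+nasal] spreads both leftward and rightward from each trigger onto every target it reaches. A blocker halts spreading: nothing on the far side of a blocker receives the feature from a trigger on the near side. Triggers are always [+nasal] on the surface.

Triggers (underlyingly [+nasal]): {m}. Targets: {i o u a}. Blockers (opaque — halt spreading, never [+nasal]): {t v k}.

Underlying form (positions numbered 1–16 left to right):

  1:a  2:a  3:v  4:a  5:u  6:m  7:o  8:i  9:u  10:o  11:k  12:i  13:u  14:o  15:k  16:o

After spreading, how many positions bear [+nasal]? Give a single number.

From /m/ at 6 rightward: 7 /o/ → [+nasal]; 8 /i/ → [+nasal]; 9 /u/ → [+nasal]; 10 /o/ → [+nasal]; 11 /k/ blocks.
From /m/ at 6 leftward: 5 /u/ → [+nasal]; 4 /a/ → [+nasal]; 3 /v/ blocks.
Targets with no active source: positions 1 2 12 13 14 16 stay [-nasal].
[+nasal] positions on the surface: 4 5 6 7 8 9 10.

7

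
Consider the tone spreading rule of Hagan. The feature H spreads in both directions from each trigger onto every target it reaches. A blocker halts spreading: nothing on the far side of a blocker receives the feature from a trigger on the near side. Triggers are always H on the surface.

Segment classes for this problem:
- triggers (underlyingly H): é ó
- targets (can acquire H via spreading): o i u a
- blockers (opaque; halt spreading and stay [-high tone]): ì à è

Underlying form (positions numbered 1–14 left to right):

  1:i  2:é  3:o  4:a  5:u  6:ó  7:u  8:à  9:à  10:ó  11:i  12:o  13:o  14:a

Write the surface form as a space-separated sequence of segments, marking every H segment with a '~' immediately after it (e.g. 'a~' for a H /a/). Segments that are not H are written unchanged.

From /é/ at 2 rightward: 3 /o/ → H; 4 /a/ → H; 5 /u/ → H; 6 /ó/ is itself a trigger — this domain ends here.
From /é/ at 2 leftward: 1 /i/ → H; word edge.
From /ó/ at 6 rightward: 7 /u/ → H; 8 /à/ blocks.
From /ó/ at 6 leftward: 5 /u/ → H; 4 /a/ → H; 3 /o/ → H; 2 /é/ is itself a trigger — this domain ends here.
From /ó/ at 10 rightward: 11 /i/ → H; 12 /o/ → H; 13 /o/ → H; 14 /a/ → H; word edge.
From /ó/ at 10 leftward: 9 /à/ blocks.
H positions on the surface: 1 2 3 4 5 6 7 10 11 12 13 14.

i~ é~ o~ a~ u~ ó~ u~ à à ó~ i~ o~ o~ a~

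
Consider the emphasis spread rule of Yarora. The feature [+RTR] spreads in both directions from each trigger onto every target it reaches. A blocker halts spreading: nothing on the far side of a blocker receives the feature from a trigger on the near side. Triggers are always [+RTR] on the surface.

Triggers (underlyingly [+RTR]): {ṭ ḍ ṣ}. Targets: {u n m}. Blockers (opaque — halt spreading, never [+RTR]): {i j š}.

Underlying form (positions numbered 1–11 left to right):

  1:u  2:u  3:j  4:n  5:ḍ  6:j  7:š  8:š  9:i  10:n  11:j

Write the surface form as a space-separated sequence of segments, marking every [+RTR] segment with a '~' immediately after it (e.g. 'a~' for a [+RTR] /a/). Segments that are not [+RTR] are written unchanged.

From /ḍ/ at 5 rightward: 6 /j/ blocks.
From /ḍ/ at 5 leftward: 4 /n/ → [+RTR]; 3 /j/ blocks.
Targets with no active source: positions 1 2 10 stay [-emphatic].
[+RTR] positions on the surface: 4 5.

u u j n~ ḍ~ j š š i n j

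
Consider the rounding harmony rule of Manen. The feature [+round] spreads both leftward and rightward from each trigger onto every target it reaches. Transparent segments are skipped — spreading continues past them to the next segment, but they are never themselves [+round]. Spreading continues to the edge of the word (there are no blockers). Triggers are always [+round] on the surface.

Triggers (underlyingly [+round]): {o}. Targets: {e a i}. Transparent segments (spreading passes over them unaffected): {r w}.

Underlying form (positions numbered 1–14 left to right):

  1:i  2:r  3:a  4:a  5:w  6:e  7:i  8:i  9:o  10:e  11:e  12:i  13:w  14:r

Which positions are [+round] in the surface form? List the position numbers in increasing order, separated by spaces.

1 3 4 6 7 8 9 10 11 12

From /o/ at 9 rightward: 10 /e/ → [+round]; 11 /e/ → [+round]; 12 /i/ → [+round]; 13 /w/ transparent; 14 /r/ transparent; word edge.
From /o/ at 9 leftward: 8 /i/ → [+round]; 7 /i/ → [+round]; 6 /e/ → [+round]; 5 /w/ transparent; 4 /a/ → [+round]; 3 /a/ → [+round]; 2 /r/ transparent; 1 /i/ → [+round]; word edge.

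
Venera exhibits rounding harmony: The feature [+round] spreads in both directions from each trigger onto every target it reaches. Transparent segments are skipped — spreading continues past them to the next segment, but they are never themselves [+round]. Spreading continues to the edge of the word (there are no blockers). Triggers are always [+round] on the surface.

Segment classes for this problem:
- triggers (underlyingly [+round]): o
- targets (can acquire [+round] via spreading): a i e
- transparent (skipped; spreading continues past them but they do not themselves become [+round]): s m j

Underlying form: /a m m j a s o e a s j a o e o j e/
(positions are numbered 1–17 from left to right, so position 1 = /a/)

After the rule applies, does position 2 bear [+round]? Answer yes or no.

no

From /o/ at 7 rightward: 8 /e/ → [+round]; 9 /a/ → [+round]; 10 /s/ transparent; 11 /j/ transparent; 12 /a/ → [+round]; 13 /o/ is itself a trigger — this domain ends here.
From /o/ at 7 leftward: 6 /s/ transparent; 5 /a/ → [+round]; 4 /j/ transparent; 3 /m/ transparent; 2 /m/ transparent; 1 /a/ → [+round]; word edge.
From /o/ at 13 rightward: 14 /e/ → [+round]; 15 /o/ is itself a trigger — this domain ends here.
From /o/ at 13 leftward: 12 /a/ → [+round]; 11 /j/ transparent; 10 /s/ transparent; 9 /a/ → [+round]; 8 /e/ → [+round]; 7 /o/ is itself a trigger — this domain ends here.
From /o/ at 15 rightward: 16 /j/ transparent; 17 /e/ → [+round]; word edge.
From /o/ at 15 leftward: 14 /e/ → [+round]; 13 /o/ is itself a trigger — this domain ends here.
[+round] positions on the surface: 1 5 7 8 9 12 13 14 15 17.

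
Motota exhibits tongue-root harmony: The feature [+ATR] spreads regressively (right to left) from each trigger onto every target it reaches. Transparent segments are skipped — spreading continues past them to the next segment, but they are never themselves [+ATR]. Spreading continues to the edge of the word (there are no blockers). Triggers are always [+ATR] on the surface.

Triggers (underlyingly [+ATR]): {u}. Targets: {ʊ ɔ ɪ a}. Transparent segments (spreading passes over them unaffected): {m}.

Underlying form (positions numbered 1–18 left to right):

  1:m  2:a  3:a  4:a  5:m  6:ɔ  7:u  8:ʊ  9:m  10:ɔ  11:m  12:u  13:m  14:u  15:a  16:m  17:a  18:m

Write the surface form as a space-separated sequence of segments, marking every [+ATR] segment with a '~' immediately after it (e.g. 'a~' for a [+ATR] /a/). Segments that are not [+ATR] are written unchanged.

m a~ a~ a~ m ɔ~ u~ ʊ~ m ɔ~ m u~ m u~ a m a m

From /u/ at 7 leftward: 6 /ɔ/ → [+ATR]; 5 /m/ transparent; 4 /a/ → [+ATR]; 3 /a/ → [+ATR]; 2 /a/ → [+ATR]; 1 /m/ transparent; word edge.
From /u/ at 12 leftward: 11 /m/ transparent; 10 /ɔ/ → [+ATR]; 9 /m/ transparent; 8 /ʊ/ → [+ATR]; 7 /u/ is itself a trigger — this domain ends here.
From /u/ at 14 leftward: 13 /m/ transparent; 12 /u/ is itself a trigger — this domain ends here.
Targets with no active source: positions 15 17 stay [-ATR].
[+ATR] positions on the surface: 2 3 4 6 7 8 10 12 14.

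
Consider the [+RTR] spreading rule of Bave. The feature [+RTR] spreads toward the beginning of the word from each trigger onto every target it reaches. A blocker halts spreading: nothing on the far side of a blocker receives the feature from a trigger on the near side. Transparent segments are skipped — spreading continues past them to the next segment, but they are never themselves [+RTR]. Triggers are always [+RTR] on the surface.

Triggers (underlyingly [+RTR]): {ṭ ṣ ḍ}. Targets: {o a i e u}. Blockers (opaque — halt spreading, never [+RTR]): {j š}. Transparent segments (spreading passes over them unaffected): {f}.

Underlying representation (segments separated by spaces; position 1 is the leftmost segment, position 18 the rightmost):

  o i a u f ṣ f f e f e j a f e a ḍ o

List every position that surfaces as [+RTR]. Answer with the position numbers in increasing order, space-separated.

From /ṣ/ at 6 leftward: 5 /f/ transparent; 4 /u/ → [+RTR]; 3 /a/ → [+RTR]; 2 /i/ → [+RTR]; 1 /o/ → [+RTR]; word edge.
From /ḍ/ at 17 leftward: 16 /a/ → [+RTR]; 15 /e/ → [+RTR]; 14 /f/ transparent; 13 /a/ → [+RTR]; 12 /j/ blocks.
Targets with no active source: positions 9 11 18 stay [-emphatic].

1 2 3 4 6 13 15 16 17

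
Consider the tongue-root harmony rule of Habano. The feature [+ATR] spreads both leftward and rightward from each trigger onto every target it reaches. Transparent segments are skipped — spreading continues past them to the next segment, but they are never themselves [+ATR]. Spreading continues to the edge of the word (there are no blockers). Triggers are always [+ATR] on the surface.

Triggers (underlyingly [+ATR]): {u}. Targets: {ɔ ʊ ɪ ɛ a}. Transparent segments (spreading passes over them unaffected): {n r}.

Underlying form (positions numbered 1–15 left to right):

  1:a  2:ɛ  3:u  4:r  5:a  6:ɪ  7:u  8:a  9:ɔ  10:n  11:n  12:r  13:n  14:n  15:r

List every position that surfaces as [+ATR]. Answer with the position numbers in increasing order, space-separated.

1 2 3 5 6 7 8 9

From /u/ at 3 rightward: 4 /r/ transparent; 5 /a/ → [+ATR]; 6 /ɪ/ → [+ATR]; 7 /u/ is itself a trigger — this domain ends here.
From /u/ at 3 leftward: 2 /ɛ/ → [+ATR]; 1 /a/ → [+ATR]; word edge.
From /u/ at 7 rightward: 8 /a/ → [+ATR]; 9 /ɔ/ → [+ATR]; 10 /n/ transparent; 11 /n/ transparent; 12 /r/ transparent; 13 /n/ transparent; 14 /n/ transparent; 15 /r/ transparent; word edge.
From /u/ at 7 leftward: 6 /ɪ/ → [+ATR]; 5 /a/ → [+ATR]; 4 /r/ transparent; 3 /u/ is itself a trigger — this domain ends here.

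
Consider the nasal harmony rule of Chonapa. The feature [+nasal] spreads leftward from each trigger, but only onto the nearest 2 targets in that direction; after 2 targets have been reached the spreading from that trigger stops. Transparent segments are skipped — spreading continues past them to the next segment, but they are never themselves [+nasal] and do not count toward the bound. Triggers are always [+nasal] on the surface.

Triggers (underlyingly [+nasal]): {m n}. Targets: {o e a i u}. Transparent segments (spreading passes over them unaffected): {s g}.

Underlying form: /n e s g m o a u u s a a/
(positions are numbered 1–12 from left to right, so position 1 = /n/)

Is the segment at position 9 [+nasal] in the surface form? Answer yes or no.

no

From /n/ at 1 leftward: word edge.
From /m/ at 5 leftward: 4 /g/ transparent; 3 /s/ transparent; 2 /e/ → [+nasal]; 1 /n/ is itself a trigger — this domain ends here.
Targets with no active source: positions 6 7 8 9 11 12 stay [-nasal].
[+nasal] positions on the surface: 1 2 5.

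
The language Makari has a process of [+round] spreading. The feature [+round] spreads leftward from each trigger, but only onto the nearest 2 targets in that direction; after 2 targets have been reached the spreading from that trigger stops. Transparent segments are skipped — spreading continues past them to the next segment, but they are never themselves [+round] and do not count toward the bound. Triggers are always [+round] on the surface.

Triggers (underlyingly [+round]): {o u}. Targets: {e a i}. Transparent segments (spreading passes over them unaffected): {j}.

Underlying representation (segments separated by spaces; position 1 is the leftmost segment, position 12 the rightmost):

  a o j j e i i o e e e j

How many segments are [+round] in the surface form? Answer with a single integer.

5

From /o/ at 2 leftward: 1 /a/ → [+round]; word edge.
From /o/ at 8 leftward: 7 /i/ → [+round]; 6 /i/ → [+round]; bound reached.
Targets with no active source: positions 5 9 10 11 stay [-round].
[+round] positions on the surface: 1 2 6 7 8.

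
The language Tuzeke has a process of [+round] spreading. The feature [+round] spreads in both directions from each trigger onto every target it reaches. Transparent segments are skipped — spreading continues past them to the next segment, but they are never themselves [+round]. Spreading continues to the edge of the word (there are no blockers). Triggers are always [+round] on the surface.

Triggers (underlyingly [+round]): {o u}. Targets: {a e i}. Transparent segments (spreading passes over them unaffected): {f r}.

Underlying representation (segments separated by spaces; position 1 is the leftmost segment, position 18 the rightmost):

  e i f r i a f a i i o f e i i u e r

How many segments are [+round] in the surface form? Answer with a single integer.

13

From /o/ at 11 rightward: 12 /f/ transparent; 13 /e/ → [+round]; 14 /i/ → [+round]; 15 /i/ → [+round]; 16 /u/ is itself a trigger — this domain ends here.
From /o/ at 11 leftward: 10 /i/ → [+round]; 9 /i/ → [+round]; 8 /a/ → [+round]; 7 /f/ transparent; 6 /a/ → [+round]; 5 /i/ → [+round]; 4 /r/ transparent; 3 /f/ transparent; 2 /i/ → [+round]; 1 /e/ → [+round]; word edge.
From /u/ at 16 rightward: 17 /e/ → [+round]; 18 /r/ transparent; word edge.
From /u/ at 16 leftward: 15 /i/ → [+round]; 14 /i/ → [+round]; 13 /e/ → [+round]; 12 /f/ transparent; 11 /o/ is itself a trigger — this domain ends here.
[+round] positions on the surface: 1 2 5 6 8 9 10 11 13 14 15 16 17.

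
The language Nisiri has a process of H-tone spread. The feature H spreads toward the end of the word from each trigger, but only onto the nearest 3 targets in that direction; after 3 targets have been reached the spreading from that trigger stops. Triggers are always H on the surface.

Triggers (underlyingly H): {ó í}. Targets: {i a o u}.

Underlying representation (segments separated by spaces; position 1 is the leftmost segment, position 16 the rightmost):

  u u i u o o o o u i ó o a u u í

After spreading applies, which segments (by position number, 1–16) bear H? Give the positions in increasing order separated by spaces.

11 12 13 14 16

From /ó/ at 11 rightward: 12 /o/ → H; 13 /a/ → H; 14 /u/ → H; bound reached.
From /í/ at 16 rightward: word edge.
Targets with no active source: positions 1 2 3 4 5 6 7 8 9 10 15 stay [-high tone].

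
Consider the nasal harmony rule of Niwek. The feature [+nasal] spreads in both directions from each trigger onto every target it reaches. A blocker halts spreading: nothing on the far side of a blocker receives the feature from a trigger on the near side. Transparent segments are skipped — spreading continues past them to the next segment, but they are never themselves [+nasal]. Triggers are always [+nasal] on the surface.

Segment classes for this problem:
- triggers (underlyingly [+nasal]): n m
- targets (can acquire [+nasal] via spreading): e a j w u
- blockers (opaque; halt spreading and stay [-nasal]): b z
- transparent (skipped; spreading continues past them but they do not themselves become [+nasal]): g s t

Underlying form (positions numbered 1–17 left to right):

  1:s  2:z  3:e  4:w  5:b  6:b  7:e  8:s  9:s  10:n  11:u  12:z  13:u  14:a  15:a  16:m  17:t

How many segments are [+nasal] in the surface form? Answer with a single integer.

7

From /n/ at 10 rightward: 11 /u/ → [+nasal]; 12 /z/ blocks.
From /n/ at 10 leftward: 9 /s/ transparent; 8 /s/ transparent; 7 /e/ → [+nasal]; 6 /b/ blocks.
From /m/ at 16 rightward: 17 /t/ transparent; word edge.
From /m/ at 16 leftward: 15 /a/ → [+nasal]; 14 /a/ → [+nasal]; 13 /u/ → [+nasal]; 12 /z/ blocks.
Targets with no active source: positions 3 4 stay [-nasal].
[+nasal] positions on the surface: 7 10 11 13 14 15 16.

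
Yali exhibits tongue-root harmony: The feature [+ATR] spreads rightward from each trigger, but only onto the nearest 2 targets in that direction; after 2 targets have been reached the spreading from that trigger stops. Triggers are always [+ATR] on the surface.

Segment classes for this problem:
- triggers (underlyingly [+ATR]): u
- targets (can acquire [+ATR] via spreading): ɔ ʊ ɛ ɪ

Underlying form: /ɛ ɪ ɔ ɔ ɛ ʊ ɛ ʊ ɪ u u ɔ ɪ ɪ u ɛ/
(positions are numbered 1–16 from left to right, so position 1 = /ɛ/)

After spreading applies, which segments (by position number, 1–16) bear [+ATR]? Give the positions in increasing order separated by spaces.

From /u/ at 10 rightward: 11 /u/ is itself a trigger — this domain ends here.
From /u/ at 11 rightward: 12 /ɔ/ → [+ATR]; 13 /ɪ/ → [+ATR]; bound reached.
From /u/ at 15 rightward: 16 /ɛ/ → [+ATR]; word edge.
Targets with no active source: positions 1 2 3 4 5 6 7 8 9 14 stay [-ATR].

10 11 12 13 15 16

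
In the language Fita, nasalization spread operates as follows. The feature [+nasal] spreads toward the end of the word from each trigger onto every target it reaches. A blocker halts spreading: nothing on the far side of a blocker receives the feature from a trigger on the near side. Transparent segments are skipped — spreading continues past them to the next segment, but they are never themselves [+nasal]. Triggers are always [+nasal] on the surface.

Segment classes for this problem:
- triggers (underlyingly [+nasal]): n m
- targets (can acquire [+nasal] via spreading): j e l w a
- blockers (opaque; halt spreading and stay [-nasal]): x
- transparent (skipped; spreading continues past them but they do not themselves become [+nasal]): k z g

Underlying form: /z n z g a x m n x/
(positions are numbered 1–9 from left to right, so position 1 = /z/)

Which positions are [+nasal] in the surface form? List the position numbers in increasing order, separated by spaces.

From /n/ at 2 rightward: 3 /z/ transparent; 4 /g/ transparent; 5 /a/ → [+nasal]; 6 /x/ blocks.
From /m/ at 7 rightward: 8 /n/ is itself a trigger — this domain ends here.
From /n/ at 8 rightward: 9 /x/ blocks.

2 5 7 8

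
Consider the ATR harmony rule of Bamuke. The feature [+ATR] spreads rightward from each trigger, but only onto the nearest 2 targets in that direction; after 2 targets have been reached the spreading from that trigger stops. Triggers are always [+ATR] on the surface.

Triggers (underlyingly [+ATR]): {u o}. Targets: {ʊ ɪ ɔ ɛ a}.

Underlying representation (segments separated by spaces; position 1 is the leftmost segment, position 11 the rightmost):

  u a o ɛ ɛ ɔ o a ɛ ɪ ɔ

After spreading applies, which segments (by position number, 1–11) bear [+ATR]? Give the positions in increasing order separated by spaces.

From /u/ at 1 rightward: 2 /a/ → [+ATR]; 3 /o/ is itself a trigger — this domain ends here.
From /o/ at 3 rightward: 4 /ɛ/ → [+ATR]; 5 /ɛ/ → [+ATR]; bound reached.
From /o/ at 7 rightward: 8 /a/ → [+ATR]; 9 /ɛ/ → [+ATR]; bound reached.
Targets with no active source: positions 6 10 11 stay [-ATR].

1 2 3 4 5 7 8 9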